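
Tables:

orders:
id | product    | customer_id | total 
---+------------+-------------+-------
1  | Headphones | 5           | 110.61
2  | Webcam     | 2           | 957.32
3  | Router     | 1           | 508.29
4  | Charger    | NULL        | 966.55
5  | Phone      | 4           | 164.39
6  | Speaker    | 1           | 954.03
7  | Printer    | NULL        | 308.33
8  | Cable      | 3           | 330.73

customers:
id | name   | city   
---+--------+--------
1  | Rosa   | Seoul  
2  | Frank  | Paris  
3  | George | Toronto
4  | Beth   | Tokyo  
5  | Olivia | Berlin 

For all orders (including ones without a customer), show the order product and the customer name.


LEFT JOIN keeps every row from orders (the left table); where customer_id has no match in customers, the customer columns become NULL. Walk through each order:
  - order 1 (Headphones): customer_id=5 -> matches Olivia
  - order 2 (Webcam): customer_id=2 -> matches Frank
  - order 3 (Router): customer_id=1 -> matches Rosa
  - order 4 (Charger): customer_id=NULL, no match -> kept with NULL
  - order 5 (Phone): customer_id=4 -> matches Beth
  - order 6 (Speaker): customer_id=1 -> matches Rosa
  - order 7 (Printer): customer_id=NULL, no match -> kept with NULL
  - order 8 (Cable): customer_id=3 -> matches George
All 8 rows appear; 2 have NULL customer.

SQL:
SELECT a.product, b.name AS customer
FROM orders a
LEFT JOIN customers b ON a.customer_id = b.id

Result:
product    | customer
-----------+---------
Headphones | Olivia  
Webcam     | Frank   
Router     | Rosa    
Charger    | NULL    
Phone      | Beth    
Speaker    | Rosa    
Printer    | NULL    
Cable      | George  


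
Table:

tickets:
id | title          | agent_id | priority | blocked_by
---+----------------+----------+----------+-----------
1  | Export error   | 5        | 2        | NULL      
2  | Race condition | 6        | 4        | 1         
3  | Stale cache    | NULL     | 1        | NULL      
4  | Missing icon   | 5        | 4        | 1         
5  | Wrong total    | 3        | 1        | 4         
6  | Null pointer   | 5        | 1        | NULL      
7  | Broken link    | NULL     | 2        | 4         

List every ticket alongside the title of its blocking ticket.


This is a self-join: tickets is joined to a second copy of itself, matching each row's blocked_by to another row's id. Use LEFT JOIN so rows with blocked_by=NULL are kept.
  - ticket 1 (Export error): blocked_by=NULL -> NULL
  - ticket 2 (Race condition): blocked_by=1 -> Export error
  - ticket 3 (Stale cache): blocked_by=NULL -> NULL
  - ticket 4 (Missing icon): blocked_by=1 -> Export error
  - ticket 5 (Wrong total): blocked_by=4 -> Missing icon
  - ticket 6 (Null pointer): blocked_by=NULL -> NULL
  - ticket 7 (Broken link): blocked_by=4 -> Missing icon

SQL:
SELECT a.title AS item, b.title AS blocked_by
FROM tickets a
LEFT JOIN tickets b ON a.blocked_by = b.id

Result:
item           | blocked_by  
---------------+-------------
Export error   | NULL        
Race condition | Export error
Stale cache    | NULL        
Missing icon   | Export error
Wrong total    | Missing icon
Null pointer   | NULL        
Broken link    | Missing icon


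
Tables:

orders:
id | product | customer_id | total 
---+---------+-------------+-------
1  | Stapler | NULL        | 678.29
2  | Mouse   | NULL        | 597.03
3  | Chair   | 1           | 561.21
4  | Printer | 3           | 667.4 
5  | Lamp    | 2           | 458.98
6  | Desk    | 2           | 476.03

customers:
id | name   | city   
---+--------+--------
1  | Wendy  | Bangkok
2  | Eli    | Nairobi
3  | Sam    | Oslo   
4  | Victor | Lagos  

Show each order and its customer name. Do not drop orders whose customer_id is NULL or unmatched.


LEFT JOIN keeps every row from orders (the left table); where customer_id has no match in customers, the customer columns become NULL. Walk through each order:
  - order 1 (Stapler): customer_id=NULL, no match -> kept with NULL
  - order 2 (Mouse): customer_id=NULL, no match -> kept with NULL
  - order 3 (Chair): customer_id=1 -> matches Wendy
  - order 4 (Printer): customer_id=3 -> matches Sam
  - order 5 (Lamp): customer_id=2 -> matches Eli
  - order 6 (Desk): customer_id=2 -> matches Eli
All 6 rows appear; 2 have NULL customer.

SQL:
SELECT a.product, b.name AS customer
FROM orders a
LEFT JOIN customers b ON a.customer_id = b.id

Result:
product | customer
--------+---------
Stapler | NULL    
Mouse   | NULL    
Chair   | Wendy   
Printer | Sam     
Lamp    | Eli     
Desk    | Eli     


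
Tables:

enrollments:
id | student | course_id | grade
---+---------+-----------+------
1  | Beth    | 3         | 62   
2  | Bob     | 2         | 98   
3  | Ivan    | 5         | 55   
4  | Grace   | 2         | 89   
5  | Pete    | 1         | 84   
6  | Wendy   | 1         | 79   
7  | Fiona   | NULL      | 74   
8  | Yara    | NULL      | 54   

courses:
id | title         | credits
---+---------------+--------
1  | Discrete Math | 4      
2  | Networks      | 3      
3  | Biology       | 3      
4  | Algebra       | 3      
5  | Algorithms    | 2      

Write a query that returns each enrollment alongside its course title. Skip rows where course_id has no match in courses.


INNER JOIN keeps only enrollments rows whose course_id matches an id in courses. Walk through each enrollment:
  - enrollment 1 (Beth): course_id=3 -> matches Biology
  - enrollment 2 (Bob): course_id=2 -> matches Networks
  - enrollment 3 (Ivan): course_id=5 -> matches Algorithms
  - enrollment 4 (Grace): course_id=2 -> matches Networks
  - enrollment 5 (Pete): course_id=1 -> matches Discrete Math
  - enrollment 6 (Wendy): course_id=1 -> matches Discrete Math
  - enrollment 7 (Fiona): course_id=NULL, no match -> dropped
  - enrollment 8 (Yara): course_id=NULL, no match -> dropped
So 2 of 8 rows are dropped.

SQL:
SELECT a.student, b.title AS course
FROM enrollments a
INNER JOIN courses b ON a.course_id = b.id

Result:
student | course       
--------+--------------
Beth    | Biology      
Bob     | Networks     
Ivan    | Algorithms   
Grace   | Networks     
Pete    | Discrete Math
Wendy   | Discrete Math


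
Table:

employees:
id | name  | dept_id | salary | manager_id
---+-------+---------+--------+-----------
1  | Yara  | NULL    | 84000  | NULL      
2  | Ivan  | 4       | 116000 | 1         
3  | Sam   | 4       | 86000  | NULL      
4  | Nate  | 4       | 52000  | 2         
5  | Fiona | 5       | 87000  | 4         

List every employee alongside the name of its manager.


This is a self-join: employees is joined to a second copy of itself, matching each row's manager_id to another row's id. Use LEFT JOIN so rows with manager_id=NULL are kept.
  - employee 1 (Yara): manager_id=NULL -> NULL
  - employee 2 (Ivan): manager_id=1 -> Yara
  - employee 3 (Sam): manager_id=NULL -> NULL
  - employee 4 (Nate): manager_id=2 -> Ivan
  - employee 5 (Fiona): manager_id=4 -> Nate

SQL:
SELECT a.name AS item, b.name AS manager
FROM employees a
LEFT JOIN employees b ON a.manager_id = b.id

Result:
item  | manager
------+--------
Yara  | NULL   
Ivan  | Yara   
Sam   | NULL   
Nate  | Ivan   
Fiona | Nate   


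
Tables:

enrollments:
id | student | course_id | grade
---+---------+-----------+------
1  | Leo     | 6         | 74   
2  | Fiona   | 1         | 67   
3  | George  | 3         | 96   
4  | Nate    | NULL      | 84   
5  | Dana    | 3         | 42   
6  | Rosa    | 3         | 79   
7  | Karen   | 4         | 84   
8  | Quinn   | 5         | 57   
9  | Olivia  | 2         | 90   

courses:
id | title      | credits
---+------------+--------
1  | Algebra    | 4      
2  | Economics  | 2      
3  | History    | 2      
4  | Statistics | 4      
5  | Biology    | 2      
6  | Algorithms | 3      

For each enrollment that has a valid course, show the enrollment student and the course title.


INNER JOIN keeps only enrollments rows whose course_id matches an id in courses. Walk through each enrollment:
  - enrollment 1 (Leo): course_id=6 -> matches Algorithms
  - enrollment 2 (Fiona): course_id=1 -> matches Algebra
  - enrollment 3 (George): course_id=3 -> matches History
  - enrollment 4 (Nate): course_id=NULL, no match -> dropped
  - enrollment 5 (Dana): course_id=3 -> matches History
  - enrollment 6 (Rosa): course_id=3 -> matches History
  - enrollment 7 (Karen): course_id=4 -> matches Statistics
  - enrollment 8 (Quinn): course_id=5 -> matches Biology
  - enrollment 9 (Olivia): course_id=2 -> matches Economics
So 1 of 9 rows is dropped.

SQL:
SELECT a.student, b.title AS course
FROM enrollments a
INNER JOIN courses b ON a.course_id = b.id

Result:
student | course    
--------+-----------
Leo     | Algorithms
Fiona   | Algebra   
George  | History   
Dana    | History   
Rosa    | History   
Karen   | Statistics
Quinn   | Biology   
Olivia  | Economics 


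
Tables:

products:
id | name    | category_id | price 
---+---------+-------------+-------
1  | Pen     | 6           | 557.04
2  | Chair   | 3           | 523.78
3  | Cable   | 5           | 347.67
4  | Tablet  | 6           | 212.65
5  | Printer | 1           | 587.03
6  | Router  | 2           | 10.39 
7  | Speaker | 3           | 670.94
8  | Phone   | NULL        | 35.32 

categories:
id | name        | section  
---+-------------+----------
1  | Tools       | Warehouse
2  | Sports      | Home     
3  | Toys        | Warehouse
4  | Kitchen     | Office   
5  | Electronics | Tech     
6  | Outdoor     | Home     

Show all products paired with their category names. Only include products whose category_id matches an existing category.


INNER JOIN keeps only products rows whose category_id matches an id in categories. Walk through each product:
  - product 1 (Pen): category_id=6 -> matches Outdoor
  - product 2 (Chair): category_id=3 -> matches Toys
  - product 3 (Cable): category_id=5 -> matches Electronics
  - product 4 (Tablet): category_id=6 -> matches Outdoor
  - product 5 (Printer): category_id=1 -> matches Tools
  - product 6 (Router): category_id=2 -> matches Sports
  - product 7 (Speaker): category_id=3 -> matches Toys
  - product 8 (Phone): category_id=NULL, no match -> dropped
So 1 of 8 rows is dropped.

SQL:
SELECT a.name, b.name AS category
FROM products a
INNER JOIN categories b ON a.category_id = b.id

Result:
name    | category   
--------+------------
Pen     | Outdoor    
Chair   | Toys       
Cable   | Electronics
Tablet  | Outdoor    
Printer | Tools      
Router  | Sports     
Speaker | Toys       


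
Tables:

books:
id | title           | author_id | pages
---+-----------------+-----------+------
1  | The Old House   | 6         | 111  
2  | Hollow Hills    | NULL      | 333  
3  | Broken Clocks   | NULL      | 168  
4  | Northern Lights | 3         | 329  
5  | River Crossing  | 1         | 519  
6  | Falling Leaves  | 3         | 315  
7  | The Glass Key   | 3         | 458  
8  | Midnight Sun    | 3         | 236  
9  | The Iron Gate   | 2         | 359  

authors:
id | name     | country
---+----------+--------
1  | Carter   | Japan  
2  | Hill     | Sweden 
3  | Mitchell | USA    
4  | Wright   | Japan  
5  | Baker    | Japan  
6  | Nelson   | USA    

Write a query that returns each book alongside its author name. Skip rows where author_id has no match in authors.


INNER JOIN keeps only books rows whose author_id matches an id in authors. Walk through each book:
  - book 1 (The Old House): author_id=6 -> matches Nelson
  - book 2 (Hollow Hills): author_id=NULL, no match -> dropped
  - book 3 (Broken Clocks): author_id=NULL, no match -> dropped
  - book 4 (Northern Lights): author_id=3 -> matches Mitchell
  - book 5 (River Crossing): author_id=1 -> matches Carter
  - book 6 (Falling Leaves): author_id=3 -> matches Mitchell
  - book 7 (The Glass Key): author_id=3 -> matches Mitchell
  - book 8 (Midnight Sun): author_id=3 -> matches Mitchell
  - book 9 (The Iron Gate): author_id=2 -> matches Hill
So 2 of 9 rows are dropped.

SQL:
SELECT a.title, b.name AS author
FROM books a
INNER JOIN authors b ON a.author_id = b.id

Result:
title           | author  
----------------+---------
The Old House   | Nelson  
Northern Lights | Mitchell
River Crossing  | Carter  
Falling Leaves  | Mitchell
The Glass Key   | Mitchell
Midnight Sun    | Mitchell
The Iron Gate   | Hill    


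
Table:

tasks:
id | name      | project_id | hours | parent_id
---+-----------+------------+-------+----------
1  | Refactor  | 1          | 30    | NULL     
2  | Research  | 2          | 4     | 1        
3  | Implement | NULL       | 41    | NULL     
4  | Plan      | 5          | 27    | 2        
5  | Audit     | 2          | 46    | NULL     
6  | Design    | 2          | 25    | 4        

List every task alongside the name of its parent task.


This is a self-join: tasks is joined to a second copy of itself, matching each row's parent_id to another row's id. Use LEFT JOIN so rows with parent_id=NULL are kept.
  - task 1 (Refactor): parent_id=NULL -> NULL
  - task 2 (Research): parent_id=1 -> Refactor
  - task 3 (Implement): parent_id=NULL -> NULL
  - task 4 (Plan): parent_id=2 -> Research
  - task 5 (Audit): parent_id=NULL -> NULL
  - task 6 (Design): parent_id=4 -> Plan

SQL:
SELECT a.name AS item, b.name AS parent
FROM tasks a
LEFT JOIN tasks b ON a.parent_id = b.id

Result:
item      | parent  
----------+---------
Refactor  | NULL    
Research  | Refactor
Implement | NULL    
Plan      | Research
Audit     | NULL    
Design    | Plan    


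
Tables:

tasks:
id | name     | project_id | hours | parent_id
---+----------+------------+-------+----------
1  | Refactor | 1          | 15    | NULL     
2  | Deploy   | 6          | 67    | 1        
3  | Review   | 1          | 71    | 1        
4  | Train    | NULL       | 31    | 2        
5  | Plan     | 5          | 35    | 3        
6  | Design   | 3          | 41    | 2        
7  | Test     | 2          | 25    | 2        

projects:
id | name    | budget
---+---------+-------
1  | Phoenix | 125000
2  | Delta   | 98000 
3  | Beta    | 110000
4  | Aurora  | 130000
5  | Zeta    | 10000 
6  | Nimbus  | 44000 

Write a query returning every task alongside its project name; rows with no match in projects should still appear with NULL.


LEFT JOIN keeps every row from tasks (the left table); where project_id has no match in projects, the project columns become NULL. Walk through each task:
  - task 1 (Refactor): project_id=1 -> matches Phoenix
  - task 2 (Deploy): project_id=6 -> matches Nimbus
  - task 3 (Review): project_id=1 -> matches Phoenix
  - task 4 (Train): project_id=NULL, no match -> kept with NULL
  - task 5 (Plan): project_id=5 -> matches Zeta
  - task 6 (Design): project_id=3 -> matches Beta
  - task 7 (Test): project_id=2 -> matches Delta
All 7 rows appear; 1 has NULL project.

SQL:
SELECT a.name, b.name AS project
FROM tasks a
LEFT JOIN projects b ON a.project_id = b.id

Result:
name     | project
---------+--------
Refactor | Phoenix
Deploy   | Nimbus 
Review   | Phoenix
Train    | NULL   
Plan     | Zeta   
Design   | Beta   
Test     | Delta  


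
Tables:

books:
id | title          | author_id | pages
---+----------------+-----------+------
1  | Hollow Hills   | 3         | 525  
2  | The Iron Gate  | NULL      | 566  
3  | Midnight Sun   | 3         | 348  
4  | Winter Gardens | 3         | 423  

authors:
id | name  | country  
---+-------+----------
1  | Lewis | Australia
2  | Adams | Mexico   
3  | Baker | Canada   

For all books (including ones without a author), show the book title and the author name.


LEFT JOIN keeps every row from books (the left table); where author_id has no match in authors, the author columns become NULL. Walk through each book:
  - book 1 (Hollow Hills): author_id=3 -> matches Baker
  - book 2 (The Iron Gate): author_id=NULL, no match -> kept with NULL
  - book 3 (Midnight Sun): author_id=3 -> matches Baker
  - book 4 (Winter Gardens): author_id=3 -> matches Baker
All 4 rows appear; 1 has NULL author.

SQL:
SELECT a.title, b.name AS author
FROM books a
LEFT JOIN authors b ON a.author_id = b.id

Result:
title          | author
---------------+-------
Hollow Hills   | Baker 
The Iron Gate  | NULL  
Midnight Sun   | Baker 
Winter Gardens | Baker 


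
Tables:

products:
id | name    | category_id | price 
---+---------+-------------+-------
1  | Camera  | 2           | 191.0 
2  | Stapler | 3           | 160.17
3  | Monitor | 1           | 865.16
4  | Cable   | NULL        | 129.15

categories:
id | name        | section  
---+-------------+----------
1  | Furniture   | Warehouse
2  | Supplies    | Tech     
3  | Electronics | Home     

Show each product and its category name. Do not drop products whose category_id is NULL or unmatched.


LEFT JOIN keeps every row from products (the left table); where category_id has no match in categories, the category columns become NULL. Walk through each product:
  - product 1 (Camera): category_id=2 -> matches Supplies
  - product 2 (Stapler): category_id=3 -> matches Electronics
  - product 3 (Monitor): category_id=1 -> matches Furniture
  - product 4 (Cable): category_id=NULL, no match -> kept with NULL
All 4 rows appear; 1 has NULL category.

SQL:
SELECT a.name, b.name AS category
FROM products a
LEFT JOIN categories b ON a.category_id = b.id

Result:
name    | category   
--------+------------
Camera  | Supplies   
Stapler | Electronics
Monitor | Furniture  
Cable   | NULL       


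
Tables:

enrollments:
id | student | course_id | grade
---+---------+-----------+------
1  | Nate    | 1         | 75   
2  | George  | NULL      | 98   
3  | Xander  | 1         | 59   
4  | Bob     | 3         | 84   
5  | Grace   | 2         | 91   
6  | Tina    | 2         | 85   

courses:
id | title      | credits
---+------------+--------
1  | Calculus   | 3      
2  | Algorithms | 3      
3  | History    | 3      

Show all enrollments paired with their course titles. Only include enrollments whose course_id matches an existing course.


INNER JOIN keeps only enrollments rows whose course_id matches an id in courses. Walk through each enrollment:
  - enrollment 1 (Nate): course_id=1 -> matches Calculus
  - enrollment 2 (George): course_id=NULL, no match -> dropped
  - enrollment 3 (Xander): course_id=1 -> matches Calculus
  - enrollment 4 (Bob): course_id=3 -> matches History
  - enrollment 5 (Grace): course_id=2 -> matches Algorithms
  - enrollment 6 (Tina): course_id=2 -> matches Algorithms
So 1 of 6 rows is dropped.

SQL:
SELECT a.student, b.title AS course
FROM enrollments a
INNER JOIN courses b ON a.course_id = b.id

Result:
student | course    
--------+-----------
Nate    | Calculus  
Xander  | Calculus  
Bob     | History   
Grace   | Algorithms
Tina    | Algorithms


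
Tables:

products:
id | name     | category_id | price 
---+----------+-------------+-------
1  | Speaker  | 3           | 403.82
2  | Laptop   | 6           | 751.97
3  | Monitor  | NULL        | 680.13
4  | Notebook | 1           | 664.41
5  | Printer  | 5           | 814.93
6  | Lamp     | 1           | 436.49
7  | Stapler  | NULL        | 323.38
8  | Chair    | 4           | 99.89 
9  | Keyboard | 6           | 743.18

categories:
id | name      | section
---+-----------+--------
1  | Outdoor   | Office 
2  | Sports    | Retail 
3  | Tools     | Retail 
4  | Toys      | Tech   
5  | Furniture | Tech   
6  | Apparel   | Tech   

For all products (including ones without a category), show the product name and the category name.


LEFT JOIN keeps every row from products (the left table); where category_id has no match in categories, the category columns become NULL. Walk through each product:
  - product 1 (Speaker): category_id=3 -> matches Tools
  - product 2 (Laptop): category_id=6 -> matches Apparel
  - product 3 (Monitor): category_id=NULL, no match -> kept with NULL
  - product 4 (Notebook): category_id=1 -> matches Outdoor
  - product 5 (Printer): category_id=5 -> matches Furniture
  - product 6 (Lamp): category_id=1 -> matches Outdoor
  - product 7 (Stapler): category_id=NULL, no match -> kept with NULL
  - product 8 (Chair): category_id=4 -> matches Toys
  - product 9 (Keyboard): category_id=6 -> matches Apparel
All 9 rows appear; 2 have NULL category.

SQL:
SELECT a.name, b.name AS category
FROM products a
LEFT JOIN categories b ON a.category_id = b.id

Result:
name     | category 
---------+----------
Speaker  | Tools    
Laptop   | Apparel  
Monitor  | NULL     
Notebook | Outdoor  
Printer  | Furniture
Lamp     | Outdoor  
Stapler  | NULL     
Chair    | Toys     
Keyboard | Apparel  


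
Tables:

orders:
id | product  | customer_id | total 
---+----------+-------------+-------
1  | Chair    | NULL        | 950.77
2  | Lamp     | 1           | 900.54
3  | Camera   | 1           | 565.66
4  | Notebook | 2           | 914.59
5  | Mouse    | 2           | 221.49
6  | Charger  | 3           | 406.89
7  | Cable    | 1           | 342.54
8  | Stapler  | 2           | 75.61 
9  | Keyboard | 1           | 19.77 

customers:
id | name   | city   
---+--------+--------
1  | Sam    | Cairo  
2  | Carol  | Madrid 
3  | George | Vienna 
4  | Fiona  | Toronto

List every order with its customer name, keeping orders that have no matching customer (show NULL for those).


LEFT JOIN keeps every row from orders (the left table); where customer_id has no match in customers, the customer columns become NULL. Walk through each order:
  - order 1 (Chair): customer_id=NULL, no match -> kept with NULL
  - order 2 (Lamp): customer_id=1 -> matches Sam
  - order 3 (Camera): customer_id=1 -> matches Sam
  - order 4 (Notebook): customer_id=2 -> matches Carol
  - order 5 (Mouse): customer_id=2 -> matches Carol
  - order 6 (Charger): customer_id=3 -> matches George
  - order 7 (Cable): customer_id=1 -> matches Sam
  - order 8 (Stapler): customer_id=2 -> matches Carol
  - order 9 (Keyboard): customer_id=1 -> matches Sam
All 9 rows appear; 1 has NULL customer.

SQL:
SELECT a.product, b.name AS customer
FROM orders a
LEFT JOIN customers b ON a.customer_id = b.id

Result:
product  | customer
---------+---------
Chair    | NULL    
Lamp     | Sam     
Camera   | Sam     
Notebook | Carol   
Mouse    | Carol   
Charger  | George  
Cable    | Sam     
Stapler  | Carol   
Keyboard | Sam     


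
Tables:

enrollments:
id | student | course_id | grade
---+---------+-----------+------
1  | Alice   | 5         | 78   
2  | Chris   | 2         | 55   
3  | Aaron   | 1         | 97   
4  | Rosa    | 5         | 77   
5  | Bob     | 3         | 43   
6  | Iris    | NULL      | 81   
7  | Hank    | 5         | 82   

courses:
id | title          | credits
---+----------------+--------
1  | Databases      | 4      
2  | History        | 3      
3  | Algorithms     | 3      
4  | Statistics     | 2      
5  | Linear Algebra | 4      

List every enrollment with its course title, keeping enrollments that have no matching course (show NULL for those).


LEFT JOIN keeps every row from enrollments (the left table); where course_id has no match in courses, the course columns become NULL. Walk through each enrollment:
  - enrollment 1 (Alice): course_id=5 -> matches Linear Algebra
  - enrollment 2 (Chris): course_id=2 -> matches History
  - enrollment 3 (Aaron): course_id=1 -> matches Databases
  - enrollment 4 (Rosa): course_id=5 -> matches Linear Algebra
  - enrollment 5 (Bob): course_id=3 -> matches Algorithms
  - enrollment 6 (Iris): course_id=NULL, no match -> kept with NULL
  - enrollment 7 (Hank): course_id=5 -> matches Linear Algebra
All 7 rows appear; 1 has NULL course.

SQL:
SELECT a.student, b.title AS course
FROM enrollments a
LEFT JOIN courses b ON a.course_id = b.id

Result:
student | course        
--------+---------------
Alice   | Linear Algebra
Chris   | History       
Aaron   | Databases     
Rosa    | Linear Algebra
Bob     | Algorithms    
Iris    | NULL          
Hank    | Linear Algebra


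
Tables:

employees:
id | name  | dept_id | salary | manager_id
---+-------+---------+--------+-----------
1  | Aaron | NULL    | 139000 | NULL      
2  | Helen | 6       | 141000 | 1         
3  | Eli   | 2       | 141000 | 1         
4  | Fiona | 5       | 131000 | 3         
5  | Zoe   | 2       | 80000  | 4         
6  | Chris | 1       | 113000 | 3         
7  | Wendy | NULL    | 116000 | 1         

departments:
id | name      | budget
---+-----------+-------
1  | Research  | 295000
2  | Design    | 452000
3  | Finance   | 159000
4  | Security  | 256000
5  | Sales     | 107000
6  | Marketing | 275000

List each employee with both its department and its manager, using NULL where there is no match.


Two LEFT JOINs from the same base table employees: one to departments via dept_id, one to employees itself via manager_id. Both are LEFT so every employee is preserved.
Match against departments:
  - employee 1 (Aaron): dept_id=NULL, no match -> kept with NULL
  - employee 2 (Helen): dept_id=6 -> matches Marketing
  - employee 3 (Eli): dept_id=2 -> matches Design
  - employee 4 (Fiona): dept_id=5 -> matches Sales
  - employee 5 (Zoe): dept_id=2 -> matches Design
  - employee 6 (Chris): dept_id=1 -> matches Research
  - employee 7 (Wendy): dept_id=NULL, no match -> kept with NULL
Match against employees (self):
  - employee 1 (Aaron): manager_id=NULL -> NULL
  - employee 2 (Helen): manager_id=1 -> Aaron
  - employee 3 (Eli): manager_id=1 -> Aaron
  - employee 4 (Fiona): manager_id=3 -> Eli
  - employee 5 (Zoe): manager_id=4 -> Fiona
  - employee 6 (Chris): manager_id=3 -> Eli
  - employee 7 (Wendy): manager_id=1 -> Aaron

SQL:
SELECT a.name, b.name AS department, c.name AS manager
FROM employees a
LEFT JOIN departments b ON a.dept_id = b.id
LEFT JOIN employees c ON a.manager_id = c.id

Result:
name  | department | manager
------+------------+--------
Aaron | NULL       | NULL   
Helen | Marketing  | Aaron  
Eli   | Design     | Aaron  
Fiona | Sales      | Eli    
Zoe   | Design     | Fiona  
Chris | Research   | Eli    
Wendy | NULL       | Aaron  


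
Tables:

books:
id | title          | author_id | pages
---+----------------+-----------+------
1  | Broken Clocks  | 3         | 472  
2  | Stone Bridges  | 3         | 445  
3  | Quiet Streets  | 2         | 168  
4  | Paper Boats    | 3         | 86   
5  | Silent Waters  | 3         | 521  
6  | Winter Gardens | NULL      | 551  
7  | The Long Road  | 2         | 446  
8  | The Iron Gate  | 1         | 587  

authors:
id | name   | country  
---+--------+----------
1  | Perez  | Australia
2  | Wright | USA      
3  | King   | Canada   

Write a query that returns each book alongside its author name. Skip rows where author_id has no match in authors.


INNER JOIN keeps only books rows whose author_id matches an id in authors. Walk through each book:
  - book 1 (Broken Clocks): author_id=3 -> matches King
  - book 2 (Stone Bridges): author_id=3 -> matches King
  - book 3 (Quiet Streets): author_id=2 -> matches Wright
  - book 4 (Paper Boats): author_id=3 -> matches King
  - book 5 (Silent Waters): author_id=3 -> matches King
  - book 6 (Winter Gardens): author_id=NULL, no match -> dropped
  - book 7 (The Long Road): author_id=2 -> matches Wright
  - book 8 (The Iron Gate): author_id=1 -> matches Perez
So 1 of 8 rows is dropped.

SQL:
SELECT a.title, b.name AS author
FROM books a
INNER JOIN authors b ON a.author_id = b.id

Result:
title         | author
--------------+-------
Broken Clocks | King  
Stone Bridges | King  
Quiet Streets | Wright
Paper Boats   | King  
Silent Waters | King  
The Long Road | Wright
The Iron Gate | Perez 


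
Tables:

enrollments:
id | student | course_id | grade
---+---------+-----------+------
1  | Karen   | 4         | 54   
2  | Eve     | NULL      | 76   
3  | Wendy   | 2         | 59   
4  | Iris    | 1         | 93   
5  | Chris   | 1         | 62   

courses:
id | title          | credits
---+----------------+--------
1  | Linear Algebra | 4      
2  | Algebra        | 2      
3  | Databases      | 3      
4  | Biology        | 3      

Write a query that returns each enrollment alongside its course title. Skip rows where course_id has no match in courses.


INNER JOIN keeps only enrollments rows whose course_id matches an id in courses. Walk through each enrollment:
  - enrollment 1 (Karen): course_id=4 -> matches Biology
  - enrollment 2 (Eve): course_id=NULL, no match -> dropped
  - enrollment 3 (Wendy): course_id=2 -> matches Algebra
  - enrollment 4 (Iris): course_id=1 -> matches Linear Algebra
  - enrollment 5 (Chris): course_id=1 -> matches Linear Algebra
So 1 of 5 rows is dropped.

SQL:
SELECT a.student, b.title AS course
FROM enrollments a
INNER JOIN courses b ON a.course_id = b.id

Result:
student | course        
--------+---------------
Karen   | Biology       
Wendy   | Algebra       
Iris    | Linear Algebra
Chris   | Linear Algebra


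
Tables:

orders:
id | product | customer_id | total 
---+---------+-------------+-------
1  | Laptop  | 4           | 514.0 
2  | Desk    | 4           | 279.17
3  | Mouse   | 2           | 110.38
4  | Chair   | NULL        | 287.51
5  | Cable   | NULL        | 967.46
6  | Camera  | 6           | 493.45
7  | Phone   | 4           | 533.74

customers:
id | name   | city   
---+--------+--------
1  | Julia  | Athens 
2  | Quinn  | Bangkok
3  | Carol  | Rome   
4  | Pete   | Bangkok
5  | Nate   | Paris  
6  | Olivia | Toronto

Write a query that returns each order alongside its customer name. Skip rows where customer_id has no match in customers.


INNER JOIN keeps only orders rows whose customer_id matches an id in customers. Walk through each order:
  - order 1 (Laptop): customer_id=4 -> matches Pete
  - order 2 (Desk): customer_id=4 -> matches Pete
  - order 3 (Mouse): customer_id=2 -> matches Quinn
  - order 4 (Chair): customer_id=NULL, no match -> dropped
  - order 5 (Cable): customer_id=NULL, no match -> dropped
  - order 6 (Camera): customer_id=6 -> matches Olivia
  - order 7 (Phone): customer_id=4 -> matches Pete
So 2 of 7 rows are dropped.

SQL:
SELECT a.product, b.name AS customer
FROM orders a
INNER JOIN customers b ON a.customer_id = b.id

Result:
product | customer
--------+---------
Laptop  | Pete    
Desk    | Pete    
Mouse   | Quinn   
Camera  | Olivia  
Phone   | Pete    


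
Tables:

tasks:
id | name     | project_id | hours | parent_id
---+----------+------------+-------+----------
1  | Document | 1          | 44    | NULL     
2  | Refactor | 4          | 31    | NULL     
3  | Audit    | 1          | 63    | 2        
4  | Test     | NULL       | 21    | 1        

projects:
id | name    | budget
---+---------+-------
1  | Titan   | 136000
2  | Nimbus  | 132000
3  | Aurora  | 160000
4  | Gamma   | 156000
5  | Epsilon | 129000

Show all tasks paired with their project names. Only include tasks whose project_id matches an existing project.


INNER JOIN keeps only tasks rows whose project_id matches an id in projects. Walk through each task:
  - task 1 (Document): project_id=1 -> matches Titan
  - task 2 (Refactor): project_id=4 -> matches Gamma
  - task 3 (Audit): project_id=1 -> matches Titan
  - task 4 (Test): project_id=NULL, no match -> dropped
So 1 of 4 rows is dropped.

SQL:
SELECT a.name, b.name AS project
FROM tasks a
INNER JOIN projects b ON a.project_id = b.id

Result:
name     | project
---------+--------
Document | Titan  
Refactor | Gamma  
Audit    | Titan  


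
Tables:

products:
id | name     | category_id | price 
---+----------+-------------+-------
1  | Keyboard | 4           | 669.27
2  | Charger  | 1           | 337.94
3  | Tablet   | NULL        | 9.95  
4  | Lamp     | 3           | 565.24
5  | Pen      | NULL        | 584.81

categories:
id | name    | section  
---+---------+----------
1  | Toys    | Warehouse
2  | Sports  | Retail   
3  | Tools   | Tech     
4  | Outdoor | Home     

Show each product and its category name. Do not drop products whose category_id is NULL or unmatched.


LEFT JOIN keeps every row from products (the left table); where category_id has no match in categories, the category columns become NULL. Walk through each product:
  - product 1 (Keyboard): category_id=4 -> matches Outdoor
  - product 2 (Charger): category_id=1 -> matches Toys
  - product 3 (Tablet): category_id=NULL, no match -> kept with NULL
  - product 4 (Lamp): category_id=3 -> matches Tools
  - product 5 (Pen): category_id=NULL, no match -> kept with NULL
All 5 rows appear; 2 have NULL category.

SQL:
SELECT a.name, b.name AS category
FROM products a
LEFT JOIN categories b ON a.category_id = b.id

Result:
name     | category
---------+---------
Keyboard | Outdoor 
Charger  | Toys    
Tablet   | NULL    
Lamp     | Tools   
Pen      | NULL    


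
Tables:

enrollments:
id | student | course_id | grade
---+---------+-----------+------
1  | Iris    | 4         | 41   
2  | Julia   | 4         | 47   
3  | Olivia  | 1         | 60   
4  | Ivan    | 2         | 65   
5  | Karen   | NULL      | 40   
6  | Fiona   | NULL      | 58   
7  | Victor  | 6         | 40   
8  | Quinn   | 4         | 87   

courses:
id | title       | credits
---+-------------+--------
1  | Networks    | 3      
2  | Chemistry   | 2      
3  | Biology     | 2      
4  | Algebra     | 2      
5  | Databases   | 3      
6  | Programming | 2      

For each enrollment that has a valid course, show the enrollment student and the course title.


INNER JOIN keeps only enrollments rows whose course_id matches an id in courses. Walk through each enrollment:
  - enrollment 1 (Iris): course_id=4 -> matches Algebra
  - enrollment 2 (Julia): course_id=4 -> matches Algebra
  - enrollment 3 (Olivia): course_id=1 -> matches Networks
  - enrollment 4 (Ivan): course_id=2 -> matches Chemistry
  - enrollment 5 (Karen): course_id=NULL, no match -> dropped
  - enrollment 6 (Fiona): course_id=NULL, no match -> dropped
  - enrollment 7 (Victor): course_id=6 -> matches Programming
  - enrollment 8 (Quinn): course_id=4 -> matches Algebra
So 2 of 8 rows are dropped.

SQL:
SELECT a.student, b.title AS course
FROM enrollments a
INNER JOIN courses b ON a.course_id = b.id

Result:
student | course     
--------+------------
Iris    | Algebra    
Julia   | Algebra    
Olivia  | Networks   
Ivan    | Chemistry  
Victor  | Programming
Quinn   | Algebra    


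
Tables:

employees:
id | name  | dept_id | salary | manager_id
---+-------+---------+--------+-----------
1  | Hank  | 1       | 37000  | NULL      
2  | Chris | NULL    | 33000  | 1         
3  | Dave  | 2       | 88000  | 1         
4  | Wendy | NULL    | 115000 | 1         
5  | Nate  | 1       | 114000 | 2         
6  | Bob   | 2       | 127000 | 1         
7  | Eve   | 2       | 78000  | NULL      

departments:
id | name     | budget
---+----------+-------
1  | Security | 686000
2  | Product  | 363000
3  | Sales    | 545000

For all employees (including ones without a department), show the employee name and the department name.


LEFT JOIN keeps every row from employees (the left table); where dept_id has no match in departments, the department columns become NULL. Walk through each employee:
  - employee 1 (Hank): dept_id=1 -> matches Security
  - employee 2 (Chris): dept_id=NULL, no match -> kept with NULL
  - employee 3 (Dave): dept_id=2 -> matches Product
  - employee 4 (Wendy): dept_id=NULL, no match -> kept with NULL
  - employee 5 (Nate): dept_id=1 -> matches Security
  - employee 6 (Bob): dept_id=2 -> matches Product
  - employee 7 (Eve): dept_id=2 -> matches Product
All 7 rows appear; 2 have NULL department.

SQL:
SELECT a.name, b.name AS department
FROM employees a
LEFT JOIN departments b ON a.dept_id = b.id

Result:
name  | department
------+-----------
Hank  | Security  
Chris | NULL      
Dave  | Product   
Wendy | NULL      
Nate  | Security  
Bob   | Product   
Eve   | Product   


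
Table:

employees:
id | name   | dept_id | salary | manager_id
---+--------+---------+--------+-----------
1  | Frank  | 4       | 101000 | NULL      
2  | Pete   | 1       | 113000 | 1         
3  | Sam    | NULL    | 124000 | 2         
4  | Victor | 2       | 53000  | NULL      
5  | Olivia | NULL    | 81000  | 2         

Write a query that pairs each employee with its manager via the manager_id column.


This is a self-join: employees is joined to a second copy of itself, matching each row's manager_id to another row's id. Use LEFT JOIN so rows with manager_id=NULL are kept.
  - employee 1 (Frank): manager_id=NULL -> NULL
  - employee 2 (Pete): manager_id=1 -> Frank
  - employee 3 (Sam): manager_id=2 -> Pete
  - employee 4 (Victor): manager_id=NULL -> NULL
  - employee 5 (Olivia): manager_id=2 -> Pete

SQL:
SELECT a.name AS item, b.name AS manager
FROM employees a
LEFT JOIN employees b ON a.manager_id = b.id

Result:
item   | manager
-------+--------
Frank  | NULL   
Pete   | Frank  
Sam    | Pete   
Victor | NULL   
Olivia | Pete   


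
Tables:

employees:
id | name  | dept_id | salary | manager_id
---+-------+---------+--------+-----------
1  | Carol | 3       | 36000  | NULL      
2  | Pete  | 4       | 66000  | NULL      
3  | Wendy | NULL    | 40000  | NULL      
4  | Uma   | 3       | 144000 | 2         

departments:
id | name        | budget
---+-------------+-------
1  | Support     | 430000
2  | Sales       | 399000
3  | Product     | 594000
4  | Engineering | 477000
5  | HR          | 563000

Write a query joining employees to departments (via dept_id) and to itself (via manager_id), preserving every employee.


Two LEFT JOINs from the same base table employees: one to departments via dept_id, one to employees itself via manager_id. Both are LEFT so every employee is preserved.
Match against departments:
  - employee 1 (Carol): dept_id=3 -> matches Product
  - employee 2 (Pete): dept_id=4 -> matches Engineering
  - employee 3 (Wendy): dept_id=NULL, no match -> kept with NULL
  - employee 4 (Uma): dept_id=3 -> matches Product
Match against employees (self):
  - employee 1 (Carol): manager_id=NULL -> NULL
  - employee 2 (Pete): manager_id=NULL -> NULL
  - employee 3 (Wendy): manager_id=NULL -> NULL
  - employee 4 (Uma): manager_id=2 -> Pete

SQL:
SELECT a.name, b.name AS department, c.name AS manager
FROM employees a
LEFT JOIN departments b ON a.dept_id = b.id
LEFT JOIN employees c ON a.manager_id = c.id

Result:
name  | department  | manager
------+-------------+--------
Carol | Product     | NULL   
Pete  | Engineering | NULL   
Wendy | NULL        | NULL   
Uma   | Product     | Pete   


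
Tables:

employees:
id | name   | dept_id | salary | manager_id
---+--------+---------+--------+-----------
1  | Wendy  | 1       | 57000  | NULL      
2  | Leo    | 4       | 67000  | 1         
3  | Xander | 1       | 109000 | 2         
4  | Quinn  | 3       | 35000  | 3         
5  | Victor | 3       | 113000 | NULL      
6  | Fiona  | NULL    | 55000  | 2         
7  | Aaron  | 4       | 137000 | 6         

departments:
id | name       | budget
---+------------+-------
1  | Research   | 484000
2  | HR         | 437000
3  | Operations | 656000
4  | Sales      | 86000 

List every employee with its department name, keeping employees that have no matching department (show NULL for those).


LEFT JOIN keeps every row from employees (the left table); where dept_id has no match in departments, the department columns become NULL. Walk through each employee:
  - employee 1 (Wendy): dept_id=1 -> matches Research
  - employee 2 (Leo): dept_id=4 -> matches Sales
  - employee 3 (Xander): dept_id=1 -> matches Research
  - employee 4 (Quinn): dept_id=3 -> matches Operations
  - employee 5 (Victor): dept_id=3 -> matches Operations
  - employee 6 (Fiona): dept_id=NULL, no match -> kept with NULL
  - employee 7 (Aaron): dept_id=4 -> matches Sales
All 7 rows appear; 1 has NULL department.

SQL:
SELECT a.name, b.name AS department
FROM employees a
LEFT JOIN departments b ON a.dept_id = b.id

Result:
name   | department
-------+-----------
Wendy  | Research  
Leo    | Sales     
Xander | Research  
Quinn  | Operations
Victor | Operations
Fiona  | NULL      
Aaron  | Sales     


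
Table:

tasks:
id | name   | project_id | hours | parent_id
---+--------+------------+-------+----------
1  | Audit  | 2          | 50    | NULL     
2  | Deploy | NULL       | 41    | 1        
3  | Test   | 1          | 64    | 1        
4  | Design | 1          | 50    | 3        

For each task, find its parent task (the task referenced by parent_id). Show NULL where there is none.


This is a self-join: tasks is joined to a second copy of itself, matching each row's parent_id to another row's id. Use LEFT JOIN so rows with parent_id=NULL are kept.
  - task 1 (Audit): parent_id=NULL -> NULL
  - task 2 (Deploy): parent_id=1 -> Audit
  - task 3 (Test): parent_id=1 -> Audit
  - task 4 (Design): parent_id=3 -> Test

SQL:
SELECT a.name AS item, b.name AS parent
FROM tasks a
LEFT JOIN tasks b ON a.parent_id = b.id

Result:
item   | parent
-------+-------
Audit  | NULL  
Deploy | Audit 
Test   | Audit 
Design | Test  
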